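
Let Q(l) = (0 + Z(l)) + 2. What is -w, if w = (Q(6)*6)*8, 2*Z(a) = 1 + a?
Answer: -264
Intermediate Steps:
Z(a) = 1/2 + a/2 (Z(a) = (1 + a)/2 = 1/2 + a/2)
Q(l) = 5/2 + l/2 (Q(l) = (0 + (1/2 + l/2)) + 2 = (1/2 + l/2) + 2 = 5/2 + l/2)
w = 264 (w = ((5/2 + (1/2)*6)*6)*8 = ((5/2 + 3)*6)*8 = ((11/2)*6)*8 = 33*8 = 264)
-w = -1*264 = -264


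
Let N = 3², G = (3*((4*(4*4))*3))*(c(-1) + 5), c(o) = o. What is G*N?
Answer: 20736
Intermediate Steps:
G = 2304 (G = (3*((4*(4*4))*3))*(-1 + 5) = (3*((4*16)*3))*4 = (3*(64*3))*4 = (3*192)*4 = 576*4 = 2304)
N = 9
G*N = 2304*9 = 20736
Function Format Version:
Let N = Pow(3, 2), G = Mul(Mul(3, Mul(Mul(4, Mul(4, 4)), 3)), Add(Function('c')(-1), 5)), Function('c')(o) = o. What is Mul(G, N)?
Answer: 20736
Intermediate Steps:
G = 2304 (G = Mul(Mul(3, Mul(Mul(4, Mul(4, 4)), 3)), Add(-1, 5)) = Mul(Mul(3, Mul(Mul(4, 16), 3)), 4) = Mul(Mul(3, Mul(64, 3)), 4) = Mul(Mul(3, 192), 4) = Mul(576, 4) = 2304)
N = 9
Mul(G, N) = Mul(2304, 9) = 20736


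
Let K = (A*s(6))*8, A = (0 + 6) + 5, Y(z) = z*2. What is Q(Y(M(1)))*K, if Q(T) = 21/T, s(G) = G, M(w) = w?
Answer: 5544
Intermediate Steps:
Y(z) = 2*z
A = 11 (A = 6 + 5 = 11)
K = 528 (K = (11*6)*8 = 66*8 = 528)
Q(Y(M(1)))*K = (21/((2*1)))*528 = (21/2)*528 = 5544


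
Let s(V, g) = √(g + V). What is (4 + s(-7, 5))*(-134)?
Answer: -536 - 134*I*√2 ≈ -536.0 - 189.5*I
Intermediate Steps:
s(V, g) = √(V + g)
(4 + s(-7, 5))*(-134) = (4 + √(-7 + 5))*(-134) = (4 + √(-2))*(-134) = (4 + I*√2)*(-134) = -536 - 134*I*√2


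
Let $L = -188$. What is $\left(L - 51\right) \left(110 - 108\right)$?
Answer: $-478$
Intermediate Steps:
$\left(L - 51\right) \left(110 - 108\right) = \left(-188 - 51\right) \left(110 - 108\right) = \left(-239\right) 2 = -478$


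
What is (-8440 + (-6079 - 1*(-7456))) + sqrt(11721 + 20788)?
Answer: -7063 + sqrt(32509) ≈ -6882.7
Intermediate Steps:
(-8440 + (-6079 - 1*(-7456))) + sqrt(11721 + 20788) = (-8440 + (-6079 + 7456)) + sqrt(32509) = (-8440 + 1377) + sqrt(32509) = -7063 + sqrt(32509)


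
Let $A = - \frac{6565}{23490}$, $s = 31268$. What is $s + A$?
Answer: $\frac{146895751}{4698} \approx 31268.0$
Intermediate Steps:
$A = - \frac{1313}{4698}$ ($A = \left(-6565\right) \frac{1}{23490} = - \frac{1313}{4698} \approx -0.27948$)
$s + A = 31268 - \frac{1313}{4698} = \frac{146895751}{4698}$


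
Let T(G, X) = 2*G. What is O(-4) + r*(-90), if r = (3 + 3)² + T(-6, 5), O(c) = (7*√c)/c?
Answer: -2160 - 7*I/2 ≈ -2160.0 - 3.5*I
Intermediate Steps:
O(c) = 7/√c
r = 24 (r = (3 + 3)² + 2*(-6) = 6² - 12 = 36 - 12 = 24)
O(-4) + r*(-90) = 7/√(-4) + 24*(-90) = 7*(-I/2) - 2160 = -7*I/2 - 2160 = -2160 - 7*I/2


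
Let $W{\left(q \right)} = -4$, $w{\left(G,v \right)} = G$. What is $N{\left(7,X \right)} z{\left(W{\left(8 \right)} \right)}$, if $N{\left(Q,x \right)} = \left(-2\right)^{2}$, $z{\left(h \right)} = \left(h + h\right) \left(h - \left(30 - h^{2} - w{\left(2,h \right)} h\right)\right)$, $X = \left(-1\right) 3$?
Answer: $832$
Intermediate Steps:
$X = -3$
$z{\left(h \right)} = 2 h \left(-30 + h^{2} + 3 h\right)$ ($z{\left(h \right)} = \left(h + h\right) \left(h - \left(30 - h^{2} - 2 h\right)\right) = 2 h \left(h + \left(-30 + h^{2} + 2 h\right)\right) = 2 h \left(-30 + h^{2} + 3 h\right)$)
$N{\left(Q,x \right)} = 4$
$N{\left(7,X \right)} z{\left(W{\left(8 \right)} \right)} = 4 \cdot 2 \left(-4\right) \left(-30 + \left(-4\right)^{2} + 3 \left(-4\right)\right) = 4 \cdot 2 \left(-4\right) \left(-30 + 16 - 12\right) = 4 \cdot 2 \left(-4\right) \left(-26\right) = 4 \cdot 208 = 832$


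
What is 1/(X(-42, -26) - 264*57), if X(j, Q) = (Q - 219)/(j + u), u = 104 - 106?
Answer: -44/661867 ≈ -6.6479e-5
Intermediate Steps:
u = -2
X(j, Q) = (-219 + Q)/(-2 + j) (X(j, Q) = (Q - 219)/(j - 2) = (-219 + Q)/(-2 + j))
1/(X(-42, -26) - 264*57) = 1/((-219 - 26)/(-2 - 42) - 264*57) = 1/(-245/(-44) - 15048) = 1/(-1/44*(-245) - 15048) = 1/(245/44 - 15048) = 1/(-661867/44) = -44/661867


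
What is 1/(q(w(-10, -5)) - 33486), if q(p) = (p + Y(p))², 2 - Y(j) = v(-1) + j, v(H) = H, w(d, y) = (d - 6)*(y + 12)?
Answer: -1/33477 ≈ -2.9871e-5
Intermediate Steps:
w(d, y) = (-6 + d)*(12 + y)
Y(j) = 3 - j (Y(j) = 2 - (-1 + j) = 2 + (1 - j) = 3 - j)
q(p) = 9 (q(p) = (p + (3 - p))² = 3² = 9)
1/(q(w(-10, -5)) - 33486) = 1/(9 - 33486) = 1/(-33477) = -1/33477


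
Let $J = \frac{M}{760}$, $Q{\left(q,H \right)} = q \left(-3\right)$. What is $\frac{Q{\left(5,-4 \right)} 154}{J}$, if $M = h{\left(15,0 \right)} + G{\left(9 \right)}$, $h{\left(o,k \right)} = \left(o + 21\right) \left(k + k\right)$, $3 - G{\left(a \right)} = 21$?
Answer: $\frac{292600}{3} \approx 97533.0$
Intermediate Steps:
$G{\left(a \right)} = -18$ ($G{\left(a \right)} = 3 - 21 = -18$)
$h{\left(o,k \right)} = 2 k \left(21 + o\right)$ ($h{\left(o,k \right)} = \left(21 + o\right) 2 k = 2 k \left(21 + o\right)$)
$Q{\left(q,H \right)} = - 3 q$
$M = -18$ ($M = 2 \cdot 0 \left(21 + 15\right) - 18 = 2 \cdot 0 \cdot 36 - 18 = 0 - 18 = -18$)
$J = - \frac{9}{380}$ ($J = - \frac{18}{760} = \left(-18\right) \frac{1}{760} = - \frac{9}{380} \approx -0.023684$)
$\frac{Q{\left(5,-4 \right)} 154}{J} = \frac{\left(-3\right) 5 \cdot 154}{- \frac{9}{380}} = \left(-15\right) 154 \left(- \frac{380}{9}\right) = \left(-2310\right) \left(- \frac{380}{9}\right) = \frac{292600}{3}$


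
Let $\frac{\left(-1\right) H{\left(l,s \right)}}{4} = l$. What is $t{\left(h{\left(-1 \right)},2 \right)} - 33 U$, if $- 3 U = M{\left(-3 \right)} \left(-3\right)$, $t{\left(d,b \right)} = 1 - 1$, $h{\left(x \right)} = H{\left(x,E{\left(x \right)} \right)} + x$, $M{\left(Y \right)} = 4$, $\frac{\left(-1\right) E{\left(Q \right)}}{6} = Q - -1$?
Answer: $-132$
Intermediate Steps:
$E{\left(Q \right)} = -6 - 6 Q$ ($E{\left(Q \right)} = - 6 \left(Q - -1\right) = - 6 \left(Q + 1\right) = - 6 \left(1 + Q\right) = -6 - 6 Q$)
$H{\left(l,s \right)} = - 4 l$
$h{\left(x \right)} = - 3 x$ ($h{\left(x \right)} = - 4 x + x = - 3 x$)
$t{\left(d,b \right)} = 0$ ($t{\left(d,b \right)} = 1 - 1 = 0$)
$U = 4$ ($U = - \frac{4 \left(-3\right)}{3} = \left(- \frac{1}{3}\right) \left(-12\right) = 4$)
$t{\left(h{\left(-1 \right)},2 \right)} - 33 U = 0 - 132 = -132$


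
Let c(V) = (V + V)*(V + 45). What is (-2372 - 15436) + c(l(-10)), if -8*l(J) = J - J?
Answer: -17808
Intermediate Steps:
l(J) = 0 (l(J) = -(J - J)/8 = -⅛*0 = 0)
c(V) = 2*V*(45 + V) (c(V) = (2*V)*(45 + V) = 2*V*(45 + V))
(-2372 - 15436) + c(l(-10)) = (-2372 - 15436) + 2*0*(45 + 0) = -17808 + 2*0*45 = -17808 + 0 = -17808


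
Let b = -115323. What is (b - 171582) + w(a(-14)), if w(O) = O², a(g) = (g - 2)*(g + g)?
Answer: -86201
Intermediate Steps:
a(g) = 2*g*(-2 + g) (a(g) = (-2 + g)*(2*g) = 2*g*(-2 + g))
(b - 171582) + w(a(-14)) = (-115323 - 171582) + (2*(-14)*(-2 - 14))² = -286905 + (2*(-14)*(-16))² = -286905 + 448² = -286905 + 200704 = -86201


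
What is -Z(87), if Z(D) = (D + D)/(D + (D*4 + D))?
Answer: -1/3 ≈ -0.33333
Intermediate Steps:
Z(D) = 1/3 (Z(D) = (2*D)/(D + (4*D + D)) = (2*D)/(D + 5*D) = (2*D)/((6*D)) = (2*D)*(1/(6*D)) = 1/3)
-Z(87) = -1*1/3 = -1/3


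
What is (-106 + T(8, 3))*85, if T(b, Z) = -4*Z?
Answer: -10030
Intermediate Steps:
(-106 + T(8, 3))*85 = (-106 - 4*3)*85 = (-106 - 12)*85 = -118*85 = -10030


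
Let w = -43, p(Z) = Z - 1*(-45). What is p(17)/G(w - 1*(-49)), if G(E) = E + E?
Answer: 31/6 ≈ 5.1667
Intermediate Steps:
p(Z) = 45 + Z (p(Z) = Z + 45 = 45 + Z)
G(E) = 2*E
p(17)/G(w - 1*(-49)) = (45 + 17)/((2*(-43 - 1*(-49)))) = 62/((2*(-43 + 49))) = 62/((2*6)) = 62/12 = 62*(1/12) = 31/6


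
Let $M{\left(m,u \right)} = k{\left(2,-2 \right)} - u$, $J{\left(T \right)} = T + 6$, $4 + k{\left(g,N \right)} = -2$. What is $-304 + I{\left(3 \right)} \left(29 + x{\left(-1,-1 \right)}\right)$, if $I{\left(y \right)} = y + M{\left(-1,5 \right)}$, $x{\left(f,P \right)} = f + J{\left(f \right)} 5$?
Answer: $-728$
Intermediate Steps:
$k{\left(g,N \right)} = -6$ ($k{\left(g,N \right)} = -4 - 2 = -6$)
$J{\left(T \right)} = 6 + T$
$M{\left(m,u \right)} = -6 - u$
$x{\left(f,P \right)} = 30 + 6 f$ ($x{\left(f,P \right)} = f + \left(6 + f\right) 5 = f + \left(30 + 5 f\right) = 30 + 6 f$)
$I{\left(y \right)} = -11 + y$ ($I{\left(y \right)} = y - 11 = -11 + y$)
$-304 + I{\left(3 \right)} \left(29 + x{\left(-1,-1 \right)}\right) = -304 + \left(-11 + 3\right) \left(29 + \left(30 + 6 \left(-1\right)\right)\right) = -304 - 8 \left(29 + \left(30 - 6\right)\right) = -304 - 8 \left(29 + 24\right) = -304 - 424 = -728$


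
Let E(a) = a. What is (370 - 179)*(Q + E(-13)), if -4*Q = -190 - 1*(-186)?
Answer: -2292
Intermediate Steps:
Q = 1 (Q = -(-190 - 1*(-186))/4 = -(-190 + 186)/4 = -¼*(-4) = 1)
(370 - 179)*(Q + E(-13)) = (370 - 179)*(1 - 13) = 191*(-12) = -2292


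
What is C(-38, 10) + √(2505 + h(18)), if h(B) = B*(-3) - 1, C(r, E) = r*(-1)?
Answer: 38 + 35*√2 ≈ 87.497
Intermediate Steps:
C(r, E) = -r
h(B) = -1 - 3*B (h(B) = -3*B - 1 = -1 - 3*B)
C(-38, 10) + √(2505 + h(18)) = -1*(-38) + √(2505 + (-1 - 3*18)) = 38 + √(2505 + (-1 - 54)) = 38 + √(2505 - 55) = 38 + √2450 = 38 + 35*√2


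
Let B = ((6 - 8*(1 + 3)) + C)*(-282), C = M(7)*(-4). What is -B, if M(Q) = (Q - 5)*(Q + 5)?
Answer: -34404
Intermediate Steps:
M(Q) = (-5 + Q)*(5 + Q)
C = -96 (C = (-25 + 7**2)*(-4) = (-25 + 49)*(-4) = 24*(-4) = -96)
B = 34404 (B = ((6 - 8*(1 + 3)) - 96)*(-282) = ((6 - 8*4) - 96)*(-282) = ((6 - 32) - 96)*(-282) = (-26 - 96)*(-282) = -122*(-282) = 34404)
-B = -1*34404 = -34404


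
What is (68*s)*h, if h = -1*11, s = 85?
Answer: -63580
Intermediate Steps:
h = -11
(68*s)*h = (68*85)*(-11) = 5780*(-11) = -63580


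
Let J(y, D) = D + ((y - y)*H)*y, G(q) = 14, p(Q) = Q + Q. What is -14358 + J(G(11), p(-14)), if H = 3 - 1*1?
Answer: -14386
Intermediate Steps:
p(Q) = 2*Q
H = 2 (H = 3 - 1 = 2)
J(y, D) = D (J(y, D) = D + ((y - y)*2)*y = D + (0*2)*y = D + 0*y = D + 0 = D)
-14358 + J(G(11), p(-14)) = -14358 + 2*(-14) = -14358 - 28 = -14386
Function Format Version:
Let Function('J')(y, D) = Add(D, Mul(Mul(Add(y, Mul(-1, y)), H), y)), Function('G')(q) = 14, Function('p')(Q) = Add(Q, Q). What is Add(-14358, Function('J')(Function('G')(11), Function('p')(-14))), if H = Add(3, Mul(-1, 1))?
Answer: -14386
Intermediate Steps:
Function('p')(Q) = Mul(2, Q)
H = 2 (H = Add(3, -1) = 2)
Function('J')(y, D) = D (Function('J')(y, D) = Add(D, Mul(Mul(Add(y, Mul(-1, y)), 2), y)) = Add(D, Mul(Mul(0, 2), y)) = Add(D, Mul(0, y)) = Add(D, 0) = D)
Add(-14358, Function('J')(Function('G')(11), Function('p')(-14))) = Add(-14358, Mul(2, -14)) = Add(-14358, -28) = -14386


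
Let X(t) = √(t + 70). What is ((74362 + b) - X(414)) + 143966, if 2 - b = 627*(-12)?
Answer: 225832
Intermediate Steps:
b = 7526 (b = 2 - 627*(-12) = 2 - 1*(-7524) = 2 + 7524 = 7526)
X(t) = √(70 + t)
((74362 + b) - X(414)) + 143966 = ((74362 + 7526) - √(70 + 414)) + 143966 = (81888 - √484) + 143966 = (81888 - 1*22) + 143966 = (81888 - 22) + 143966 = 81866 + 143966 = 225832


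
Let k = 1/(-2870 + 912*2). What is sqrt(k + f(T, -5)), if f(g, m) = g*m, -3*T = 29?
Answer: sqrt(475931046)/3138 ≈ 6.9521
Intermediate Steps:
T = -29/3 (T = -1/3*29 = -29/3 ≈ -9.6667)
k = -1/1046 (k = 1/(-2870 + 1824) = 1/(-1046) = -1/1046 ≈ -0.00095602)
sqrt(k + f(T, -5)) = sqrt(-1/1046 - 29/3*(-5)) = sqrt(-1/1046 + 145/3) = sqrt(151667/3138) = sqrt(475931046)/3138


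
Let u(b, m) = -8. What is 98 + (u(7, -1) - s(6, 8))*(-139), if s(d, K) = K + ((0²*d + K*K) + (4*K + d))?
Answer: 16500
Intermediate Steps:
s(d, K) = d + K² + 5*K (s(d, K) = K + ((0*d + K²) + (d + 4*K)) = K + ((0 + K²) + (d + 4*K)) = K + (K² + (d + 4*K)) = K + (d + K² + 4*K) = d + K² + 5*K)
98 + (u(7, -1) - s(6, 8))*(-139) = 98 + (-8 - (6 + 8² + 5*8))*(-139) = 98 + (-8 - (6 + 64 + 40))*(-139) = 98 + (-8 - 1*110)*(-139) = 98 + (-8 - 110)*(-139) = 98 - 118*(-139) = 98 + 16402 = 16500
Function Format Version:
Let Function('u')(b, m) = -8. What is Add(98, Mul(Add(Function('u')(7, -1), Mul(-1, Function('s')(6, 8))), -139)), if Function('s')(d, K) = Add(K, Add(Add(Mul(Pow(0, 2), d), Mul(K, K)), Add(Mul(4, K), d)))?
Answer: 16500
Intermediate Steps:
Function('s')(d, K) = Add(d, Pow(K, 2), Mul(5, K)) (Function('s')(d, K) = Add(K, Add(Add(Mul(0, d), Pow(K, 2)), Add(d, Mul(4, K)))) = Add(K, Add(Add(0, Pow(K, 2)), Add(d, Mul(4, K)))) = Add(K, Add(Pow(K, 2), Add(d, Mul(4, K)))) = Add(K, Add(d, Pow(K, 2), Mul(4, K))) = Add(d, Pow(K, 2), Mul(5, K)))
Add(98, Mul(Add(Function('u')(7, -1), Mul(-1, Function('s')(6, 8))), -139)) = Add(98, Mul(Add(-8, Mul(-1, Add(6, Pow(8, 2), Mul(5, 8)))), -139)) = Add(98, Mul(Add(-8, Mul(-1, Add(6, 64, 40))), -139)) = Add(98, Mul(Add(-8, Mul(-1, 110)), -139)) = Add(98, Mul(Add(-8, -110), -139)) = Add(98, Mul(-118, -139)) = Add(98, 16402) = 16500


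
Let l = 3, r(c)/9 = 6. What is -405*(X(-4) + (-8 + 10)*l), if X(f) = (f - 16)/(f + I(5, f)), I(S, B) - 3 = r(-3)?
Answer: -120690/53 ≈ -2277.2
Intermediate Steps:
r(c) = 54 (r(c) = 9*6 = 54)
I(S, B) = 57 (I(S, B) = 3 + 54 = 57)
X(f) = (-16 + f)/(57 + f) (X(f) = (f - 16)/(f + 57) = (-16 + f)/(57 + f))
-405*(X(-4) + (-8 + 10)*l) = -405*((-16 - 4)/(57 - 4) + (-8 + 10)*3) = -405*(-20/53 + 2*3) = -405*((1/53)*(-20) + 6) = -405*(-20/53 + 6) = -405*298/53 = -120690/53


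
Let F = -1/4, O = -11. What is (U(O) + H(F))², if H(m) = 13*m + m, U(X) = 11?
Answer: 225/4 ≈ 56.250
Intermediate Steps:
F = -¼ (F = -1*¼ = -¼ ≈ -0.25000)
H(m) = 14*m
(U(O) + H(F))² = (11 + 14*(-¼))² = (11 - 7/2)² = (15/2)² = 225/4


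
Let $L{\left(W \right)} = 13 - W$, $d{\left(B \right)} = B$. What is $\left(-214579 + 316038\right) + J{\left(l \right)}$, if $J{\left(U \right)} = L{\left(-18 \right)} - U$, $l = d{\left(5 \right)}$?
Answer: $101485$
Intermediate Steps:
$l = 5$
$J{\left(U \right)} = 31 - U$ ($J{\left(U \right)} = \left(13 - -18\right) - U = \left(13 + 18\right) - U = 31 - U$)
$\left(-214579 + 316038\right) + J{\left(l \right)} = \left(-214579 + 316038\right) + \left(31 - 5\right) = 101459 + \left(31 - 5\right) = 101459 + 26 = 101485$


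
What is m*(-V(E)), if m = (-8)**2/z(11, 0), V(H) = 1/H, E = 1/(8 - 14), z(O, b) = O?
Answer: 384/11 ≈ 34.909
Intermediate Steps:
E = -1/6 (E = 1/(-6) = -1/6 ≈ -0.16667)
m = 64/11 (m = (-8)**2/11 = 64*(1/11) = 64/11 ≈ 5.8182)
m*(-V(E)) = 64*(-1/(-1/6))/11 = 64*(-1*(-6))/11 = (64/11)*6 = 384/11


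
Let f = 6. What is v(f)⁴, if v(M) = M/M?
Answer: 1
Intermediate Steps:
v(M) = 1
v(f)⁴ = 1⁴ = 1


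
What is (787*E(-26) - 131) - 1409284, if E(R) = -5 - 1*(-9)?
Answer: -1406267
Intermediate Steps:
E(R) = 4 (E(R) = -5 + 9 = 4)
(787*E(-26) - 131) - 1409284 = (787*4 - 131) - 1409284 = (3148 - 131) - 1409284 = 3017 - 1409284 = -1406267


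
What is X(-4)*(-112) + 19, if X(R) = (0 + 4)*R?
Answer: 1811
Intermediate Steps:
X(R) = 4*R
X(-4)*(-112) + 19 = (4*(-4))*(-112) + 19 = -16*(-112) + 19 = 1792 + 19 = 1811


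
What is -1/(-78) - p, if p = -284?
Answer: 22153/78 ≈ 284.01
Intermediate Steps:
-1/(-78) - p = -1/(-78) - 1*(-284) = -1*(-1/78) + 284 = 1/78 + 284 = 22153/78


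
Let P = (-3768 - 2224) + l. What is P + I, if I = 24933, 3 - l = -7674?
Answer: 26618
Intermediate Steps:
l = 7677 (l = 3 - 1*(-7674) = 3 + 7674 = 7677)
P = 1685 (P = (-3768 - 2224) + 7677 = -5992 + 7677 = 1685)
P + I = 1685 + 24933 = 26618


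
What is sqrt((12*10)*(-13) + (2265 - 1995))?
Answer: I*sqrt(1290) ≈ 35.917*I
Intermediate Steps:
sqrt((12*10)*(-13) + (2265 - 1995)) = sqrt(120*(-13) + 270) = sqrt(-1560 + 270) = sqrt(-1290) = I*sqrt(1290)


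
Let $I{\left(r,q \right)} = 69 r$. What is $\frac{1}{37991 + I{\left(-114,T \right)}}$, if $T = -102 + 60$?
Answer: $\frac{1}{30125} \approx 3.3195 \cdot 10^{-5}$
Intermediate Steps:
$T = -42$
$\frac{1}{37991 + I{\left(-114,T \right)}} = \frac{1}{37991 + 69 \left(-114\right)} = \frac{1}{37991 - 7866} = \frac{1}{30125}$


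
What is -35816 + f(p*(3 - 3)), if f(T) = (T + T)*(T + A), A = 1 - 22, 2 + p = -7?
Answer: -35816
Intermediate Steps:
p = -9 (p = -2 - 7 = -9)
A = -21
f(T) = 2*T*(-21 + T) (f(T) = (T + T)*(T - 21) = (2*T)*(-21 + T) = 2*T*(-21 + T))
-35816 + f(p*(3 - 3)) = -35816 + 2*(-9*(3 - 3))*(-21 - 9*(3 - 3)) = -35816 + 2*(-9*0)*(-21 - 9*0) = -35816 + 2*0*(-21 + 0) = -35816 + 2*0*(-21) = -35816 + 0 = -35816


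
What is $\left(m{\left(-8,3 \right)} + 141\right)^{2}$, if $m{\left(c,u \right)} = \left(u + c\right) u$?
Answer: $15876$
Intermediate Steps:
$m{\left(c,u \right)} = u \left(c + u\right)$ ($m{\left(c,u \right)} = \left(c + u\right) u = u \left(c + u\right)$)
$\left(m{\left(-8,3 \right)} + 141\right)^{2} = \left(3 \left(-8 + 3\right) + 141\right)^{2} = \left(3 \left(-5\right) + 141\right)^{2} = \left(-15 + 141\right)^{2} = 126^{2} = 15876$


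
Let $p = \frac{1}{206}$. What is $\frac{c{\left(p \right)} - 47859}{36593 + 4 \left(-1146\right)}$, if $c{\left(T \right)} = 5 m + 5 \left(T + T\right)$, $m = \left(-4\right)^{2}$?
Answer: $- \frac{4921232}{3296927} \approx -1.4927$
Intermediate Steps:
$p = \frac{1}{206} \approx 0.0048544$
$m = 16$
$c{\left(T \right)} = 80 + 10 T$ ($c{\left(T \right)} = 5 \cdot 16 + 5 \left(T + T\right) = 80 + 5 \cdot 2 T = 80 + 10 T$)
$\frac{c{\left(p \right)} - 47859}{36593 + 4 \left(-1146\right)} = \frac{\left(80 + 10 \cdot \frac{1}{206}\right) - 47859}{36593 + 4 \left(-1146\right)} = \frac{\left(80 + \frac{5}{103}\right) - 47859}{36593 - 4584} = \frac{\frac{8245}{103} - 47859}{32009} = \left(- \frac{4921232}{103}\right) \frac{1}{32009} = - \frac{4921232}{3296927}$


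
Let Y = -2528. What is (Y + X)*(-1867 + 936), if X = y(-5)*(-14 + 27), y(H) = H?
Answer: 2414083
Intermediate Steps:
X = -65 (X = -5*(-14 + 27) = -5*13 = -65)
(Y + X)*(-1867 + 936) = (-2528 - 65)*(-1867 + 936) = -2593*(-931) = 2414083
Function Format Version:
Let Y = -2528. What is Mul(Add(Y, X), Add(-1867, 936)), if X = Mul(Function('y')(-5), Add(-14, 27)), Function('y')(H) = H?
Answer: 2414083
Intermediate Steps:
X = -65 (X = Mul(-5, Add(-14, 27)) = Mul(-5, 13) = -65)
Mul(Add(Y, X), Add(-1867, 936)) = Mul(Add(-2528, -65), Add(-1867, 936)) = Mul(-2593, -931) = 2414083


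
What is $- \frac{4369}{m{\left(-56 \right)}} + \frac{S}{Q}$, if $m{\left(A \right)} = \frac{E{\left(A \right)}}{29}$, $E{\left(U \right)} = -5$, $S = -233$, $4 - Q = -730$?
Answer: $\frac{92997369}{3670} \approx 25340.0$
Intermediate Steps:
$Q = 734$ ($Q = 4 - -730 = 4 + 730 = 734$)
$m{\left(A \right)} = - \frac{5}{29}$
$- \frac{4369}{m{\left(-56 \right)}} + \frac{S}{Q} = - \frac{4369}{- \frac{5}{29}} - \frac{233}{734} = \left(-4369\right) \left(- \frac{29}{5}\right) - \frac{233}{734} = \frac{126701}{5} - \frac{233}{734} = \frac{92997369}{3670}$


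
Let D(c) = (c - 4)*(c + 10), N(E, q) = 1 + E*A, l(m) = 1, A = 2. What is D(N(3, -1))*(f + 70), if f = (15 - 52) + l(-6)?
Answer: 1734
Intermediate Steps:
N(E, q) = 1 + 2*E (N(E, q) = 1 + E*2 = 1 + 2*E)
D(c) = (-4 + c)*(10 + c)
f = -36 (f = (15 - 52) + 1 = -37 + 1 = -36)
D(N(3, -1))*(f + 70) = (-40 + (1 + 2*3)² + 6*(1 + 2*3))*(-36 + 70) = (-40 + (1 + 6)² + 6*(1 + 6))*34 = (-40 + 7² + 6*7)*34 = (-40 + 49 + 42)*34 = 51*34 = 1734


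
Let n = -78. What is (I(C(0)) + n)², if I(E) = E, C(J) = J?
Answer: 6084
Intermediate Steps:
(I(C(0)) + n)² = (0 - 78)² = (-78)² = 6084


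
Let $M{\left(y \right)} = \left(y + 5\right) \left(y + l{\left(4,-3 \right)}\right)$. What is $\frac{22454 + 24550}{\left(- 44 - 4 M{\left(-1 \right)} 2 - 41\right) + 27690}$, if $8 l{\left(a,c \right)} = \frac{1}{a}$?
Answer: $\frac{47004}{26285} \approx 1.7882$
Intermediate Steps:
$l{\left(a,c \right)} = \frac{1}{8 a}$
$M{\left(y \right)} = \left(5 + y\right) \left(\frac{1}{32} + y\right)$ ($M{\left(y \right)} = \left(y + 5\right) \left(y + \frac{1}{8 \cdot 4}\right) = \left(5 + y\right) \left(y + \frac{1}{8} \cdot \frac{1}{4}\right) = \left(5 + y\right) \left(y + \frac{1}{32}\right) = \left(5 + y\right) \left(\frac{1}{32} + y\right)$)
$\frac{22454 + 24550}{\left(- 44 - 4 M{\left(-1 \right)} 2 - 41\right) + 27690} = \frac{22454 + 24550}{\left(- 44 - 4 \left(\frac{5}{32} + \left(-1\right)^{2} + \frac{161}{32} \left(-1\right)\right) 2 - 41\right) + 27690} = \frac{47004}{\left(- 44 - 4 \left(\frac{5}{32} + 1 - \frac{161}{32}\right) 2 - 41\right) + 27690} = \frac{47004}{\left(- 44 \left(-4\right) \left(- \frac{31}{8}\right) 2 - 41\right) + 27690} = \frac{47004}{\left(- 44 \cdot \frac{31}{2} \cdot 2 - 41\right) + 27690} = \frac{47004}{\left(\left(-44\right) 31 - 41\right) + 27690} = \frac{47004}{\left(-1364 - 41\right) + 27690} = \frac{47004}{-1405 + 27690} = \frac{47004}{26285}$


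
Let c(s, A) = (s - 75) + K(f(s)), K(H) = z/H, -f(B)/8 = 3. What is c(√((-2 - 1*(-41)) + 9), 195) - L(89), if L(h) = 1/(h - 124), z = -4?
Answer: -15709/210 + 4*√3 ≈ -67.877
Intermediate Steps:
L(h) = 1/(-124 + h)
f(B) = -24 (f(B) = -8*3 = -24)
K(H) = -4/H
c(s, A) = -449/6 + s (c(s, A) = (s - 75) - 4/(-24) = (-75 + s) - 4*(-1/24) = (-75 + s) + ⅙ = -449/6 + s)
c(√((-2 - 1*(-41)) + 9), 195) - L(89) = (-449/6 + √((-2 - 1*(-41)) + 9)) - 1/(-124 + 89) = (-449/6 + √((-2 + 41) + 9)) - 1/(-35) = (-449/6 + √(39 + 9)) - 1*(-1/35) = (-449/6 + √48) + 1/35 = (-449/6 + 4*√3) + 1/35 = -15709/210 + 4*√3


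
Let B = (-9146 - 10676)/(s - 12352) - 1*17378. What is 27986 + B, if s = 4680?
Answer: 40702199/3836 ≈ 10611.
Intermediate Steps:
B = -66652097/3836 (B = (-9146 - 10676)/(4680 - 12352) - 1*17378 = -19822/(-7672) - 17378 = -19822*(-1/7672) - 17378 = 9911/3836 - 17378 = -66652097/3836 ≈ -17375.)
27986 + B = 27986 - 66652097/3836 = 40702199/3836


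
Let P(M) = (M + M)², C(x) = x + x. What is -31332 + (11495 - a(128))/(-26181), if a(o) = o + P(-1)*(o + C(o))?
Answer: -273437641/8727 ≈ -31332.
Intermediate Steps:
C(x) = 2*x
P(M) = 4*M² (P(M) = (2*M)² = 4*M²)
a(o) = 13*o (a(o) = o + (4*(-1)²)*(o + 2*o) = o + (4*1)*(3*o) = o + 4*(3*o) = o + 12*o = 13*o)
-31332 + (11495 - a(128))/(-26181) = -31332 + (11495 - 13*128)/(-26181) = -31332 + (11495 - 1*1664)*(-1/26181) = -31332 + (11495 - 1664)*(-1/26181) = -31332 + 9831*(-1/26181) = -31332 - 3277/8727 = -273437641/8727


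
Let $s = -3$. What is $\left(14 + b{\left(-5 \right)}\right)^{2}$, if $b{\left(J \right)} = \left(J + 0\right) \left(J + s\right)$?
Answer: $2916$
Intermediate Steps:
$b{\left(J \right)} = J \left(-3 + J\right)$ ($b{\left(J \right)} = \left(J + 0\right) \left(J - 3\right) = J \left(-3 + J\right)$)
$\left(14 + b{\left(-5 \right)}\right)^{2} = \left(14 - 5 \left(-3 - 5\right)\right)^{2} = \left(14 - -40\right)^{2} = \left(14 + 40\right)^{2} = 54^{2} = 2916$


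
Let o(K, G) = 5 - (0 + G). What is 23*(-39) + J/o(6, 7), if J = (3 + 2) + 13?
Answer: -906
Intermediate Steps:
o(K, G) = 5 - G
J = 18 (J = 5 + 13 = 18)
23*(-39) + J/o(6, 7) = 23*(-39) + 18/(5 - 1*7) = -897 + 18/(5 - 7) = -897 + 18/(-2) = -897 + 18*(-½) = -897 - 9 = -906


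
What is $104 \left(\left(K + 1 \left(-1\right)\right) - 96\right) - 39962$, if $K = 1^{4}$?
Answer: $-49946$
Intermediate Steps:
$K = 1$
$104 \left(\left(K + 1 \left(-1\right)\right) - 96\right) - 39962 = 104 \left(\left(1 + 1 \left(-1\right)\right) - 96\right) - 39962 = 104 \left(\left(1 - 1\right) - 96\right) - 39962 = 104 \left(0 - 96\right) - 39962 = 104 \left(-96\right) - 39962 = -9984 - 39962 = -49946$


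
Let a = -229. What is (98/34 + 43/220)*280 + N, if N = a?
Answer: 118331/187 ≈ 632.79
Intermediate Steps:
N = -229
(98/34 + 43/220)*280 + N = (98/34 + 43/220)*280 - 229 = (98*(1/34) + 43*(1/220))*280 - 229 = (49/17 + 43/220)*280 - 229 = (11511/3740)*280 - 229 = 161154/187 - 229 = 118331/187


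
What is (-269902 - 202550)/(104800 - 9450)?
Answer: -236226/47675 ≈ -4.9549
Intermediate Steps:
(-269902 - 202550)/(104800 - 9450) = -472452/95350 = -472452*1/95350 = -236226/47675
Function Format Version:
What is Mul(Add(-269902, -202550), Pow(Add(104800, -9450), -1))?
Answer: Rational(-236226, 47675) ≈ -4.9549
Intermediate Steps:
Mul(Add(-269902, -202550), Pow(Add(104800, -9450), -1)) = Mul(-472452, Pow(95350, -1)) = Mul(-472452, Rational(1, 95350)) = Rational(-236226, 47675)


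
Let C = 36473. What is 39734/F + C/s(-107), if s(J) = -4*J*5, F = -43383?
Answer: 1497277399/92839620 ≈ 16.128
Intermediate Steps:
s(J) = -20*J
39734/F + C/s(-107) = 39734/(-43383) + 36473/((-20*(-107))) = 39734*(-1/43383) + 36473/2140 = -39734/43383 + 36473*(1/2140) = -39734/43383 + 36473/2140 = 1497277399/92839620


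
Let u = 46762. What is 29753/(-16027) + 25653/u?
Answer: -980169155/749454574 ≈ -1.3078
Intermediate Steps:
29753/(-16027) + 25653/u = 29753/(-16027) + 25653/46762 = 29753*(-1/16027) + 25653*(1/46762) = -29753/16027 + 25653/46762 = -980169155/749454574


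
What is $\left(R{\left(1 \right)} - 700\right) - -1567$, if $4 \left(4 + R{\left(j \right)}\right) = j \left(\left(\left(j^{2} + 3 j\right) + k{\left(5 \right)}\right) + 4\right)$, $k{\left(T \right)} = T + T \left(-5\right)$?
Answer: $860$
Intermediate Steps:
$k{\left(T \right)} = - 4 T$ ($k{\left(T \right)} = T - 5 T = - 4 T$)
$R{\left(j \right)} = -4 + \frac{j \left(-16 + j^{2} + 3 j\right)}{4}$ ($R{\left(j \right)} = -4 + \frac{j \left(\left(\left(j^{2} + 3 j\right) - 20\right) + 4\right)}{4} = -4 + \frac{j \left(\left(-20 + j^{2} + 3 j\right) + 4\right)}{4} = -4 + \frac{j \left(-16 + j^{2} + 3 j\right)}{4}$)
$\left(R{\left(1 \right)} - 700\right) - -1567 = \left(\left(-4 - 4 + \frac{1^{3}}{4} + \frac{3 \cdot 1^{2}}{4}\right) - 700\right) - -1567 = \left(\left(-4 - 4 + \frac{1}{4} \cdot 1 + \frac{3}{4} \cdot 1\right) - 700\right) + 1567 = \left(\left(-4 - 4 + \frac{1}{4} + \frac{3}{4}\right) - 700\right) + 1567 = \left(-7 - 700\right) + 1567 = -707 + 1567 = 860$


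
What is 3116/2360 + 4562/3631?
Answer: 5520129/2142290 ≈ 2.5767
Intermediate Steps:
3116/2360 + 4562/3631 = 3116*(1/2360) + 4562*(1/3631) = 779/590 + 4562/3631 = 5520129/2142290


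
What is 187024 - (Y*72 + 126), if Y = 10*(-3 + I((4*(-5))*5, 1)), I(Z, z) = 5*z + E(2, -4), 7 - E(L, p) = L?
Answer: 181858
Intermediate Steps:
E(L, p) = 7 - L
I(Z, z) = 5 + 5*z (I(Z, z) = 5*z + (7 - 1*2) = 5*z + (7 - 2) = 5*z + 5 = 5 + 5*z)
Y = 70 (Y = 10*(-3 + (5 + 5*1)) = 10*(-3 + (5 + 5)) = 10*(-3 + 10) = 10*7 = 70)
187024 - (Y*72 + 126) = 187024 - (70*72 + 126) = 187024 - (5040 + 126) = 187024 - 1*5166 = 187024 - 5166 = 181858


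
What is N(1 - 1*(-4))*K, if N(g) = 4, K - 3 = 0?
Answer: 12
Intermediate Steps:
K = 3 (K = 3 + 0 = 3)
N(1 - 1*(-4))*K = 4*3 = 12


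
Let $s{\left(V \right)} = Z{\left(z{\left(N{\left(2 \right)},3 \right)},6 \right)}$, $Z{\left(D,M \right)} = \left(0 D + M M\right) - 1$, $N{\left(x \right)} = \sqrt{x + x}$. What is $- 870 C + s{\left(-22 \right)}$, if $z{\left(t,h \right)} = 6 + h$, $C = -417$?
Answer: $362825$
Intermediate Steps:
$N{\left(x \right)} = \sqrt{2} \sqrt{x}$ ($N{\left(x \right)} = \sqrt{2 x} = \sqrt{2} \sqrt{x}$)
$Z{\left(D,M \right)} = -1 + M^{2}$ ($Z{\left(D,M \right)} = \left(0 + M^{2}\right) - 1 = M^{2} - 1 = -1 + M^{2}$)
$s{\left(V \right)} = 35$ ($s{\left(V \right)} = -1 + 6^{2} = -1 + 36 = 35$)
$- 870 C + s{\left(-22 \right)} = \left(-870\right) \left(-417\right) + 35 = 362790 + 35 = 362825$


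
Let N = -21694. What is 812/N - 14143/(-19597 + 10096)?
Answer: 149551715/103057347 ≈ 1.4512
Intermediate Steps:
812/N - 14143/(-19597 + 10096) = 812/(-21694) - 14143/(-19597 + 10096) = 812*(-1/21694) - 14143/(-9501) = -406/10847 - 14143*(-1/9501) = -406/10847 + 14143/9501 = 149551715/103057347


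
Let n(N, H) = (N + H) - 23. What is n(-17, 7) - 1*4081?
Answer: -4114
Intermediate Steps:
n(N, H) = -23 + H + N (n(N, H) = (H + N) - 23 = -23 + H + N)
n(-17, 7) - 1*4081 = (-23 + 7 - 17) - 1*4081 = -33 - 4081 = -4114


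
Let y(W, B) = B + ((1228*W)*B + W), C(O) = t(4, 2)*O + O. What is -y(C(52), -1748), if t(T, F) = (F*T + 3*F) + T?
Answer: 2120786232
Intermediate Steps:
t(T, F) = T + 3*F + F*T (t(T, F) = (3*F + F*T) + T = T + 3*F + F*T)
C(O) = 19*O (C(O) = (4 + 3*2 + 2*4)*O + O = (4 + 6 + 8)*O + O = 18*O + O = 19*O)
y(W, B) = B + W + 1228*B*W (y(W, B) = B + (1228*B*W + W) = B + (W + 1228*B*W) = B + W + 1228*B*W)
-y(C(52), -1748) = -(-1748 + 19*52 + 1228*(-1748)*(19*52)) = -(-1748 + 988 + 1228*(-1748)*988) = -(-1748 + 988 - 2120785472) = -1*(-2120786232) = 2120786232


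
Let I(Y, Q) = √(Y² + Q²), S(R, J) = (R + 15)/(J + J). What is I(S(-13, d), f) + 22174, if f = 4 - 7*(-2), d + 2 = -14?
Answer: 22174 + √82945/16 ≈ 22192.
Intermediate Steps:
d = -16 (d = -2 - 14 = -16)
f = 18 (f = 4 + 14 = 18)
S(R, J) = (15 + R)/(2*J) (S(R, J) = (15 + R)/((2*J)) = (15 + R)*(1/(2*J)) = (15 + R)/(2*J))
I(Y, Q) = √(Q² + Y²)
I(S(-13, d), f) + 22174 = √(18² + ((½)*(15 - 13)/(-16))²) + 22174 = √(324 + ((½)*(-1/16)*2)²) + 22174 = √(324 + (-1/16)²) + 22174 = √(324 + 1/256) + 22174 = √(82945/256) + 22174 = √82945/16 + 22174 = 22174 + √82945/16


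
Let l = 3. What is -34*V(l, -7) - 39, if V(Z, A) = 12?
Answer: -447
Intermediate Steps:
-34*V(l, -7) - 39 = -34*12 - 39 = -408 - 39 = -447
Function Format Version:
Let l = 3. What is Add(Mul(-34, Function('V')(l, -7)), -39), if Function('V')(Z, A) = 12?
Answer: -447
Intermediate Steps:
Add(Mul(-34, Function('V')(l, -7)), -39) = Add(Mul(-34, 12), -39) = Add(-408, -39) = -447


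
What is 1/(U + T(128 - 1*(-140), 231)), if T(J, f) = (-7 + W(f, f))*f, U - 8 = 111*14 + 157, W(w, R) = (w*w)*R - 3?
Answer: 1/2847395730 ≈ 3.5120e-10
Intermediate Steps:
W(w, R) = -3 + R*w**2 (W(w, R) = w**2*R - 3 = R*w**2 - 3 = -3 + R*w**2)
U = 1719 (U = 8 + (111*14 + 157) = 8 + (1554 + 157) = 8 + 1711 = 1719)
T(J, f) = f*(-10 + f**3) (T(J, f) = (-7 + (-3 + f*f**2))*f = (-7 + (-3 + f**3))*f = (-10 + f**3)*f = f*(-10 + f**3))
1/(U + T(128 - 1*(-140), 231)) = 1/(1719 + 231*(-10 + 231**3)) = 1/(1719 + 231*(-10 + 12326391)) = 1/(1719 + 231*12326381) = 1/(1719 + 2847394011) = 1/2847395730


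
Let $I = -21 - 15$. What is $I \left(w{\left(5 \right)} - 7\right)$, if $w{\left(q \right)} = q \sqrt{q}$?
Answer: $252 - 180 \sqrt{5} \approx -150.49$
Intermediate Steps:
$w{\left(q \right)} = q^{\frac{3}{2}}$
$I = -36$ ($I = -21 - 15 = -36$)
$I \left(w{\left(5 \right)} - 7\right) = - 36 \left(5^{\frac{3}{2}} - 7\right) = - 36 \left(5 \sqrt{5} - 7\right) = - 36 \left(-7 + 5 \sqrt{5}\right) = 252 - 180 \sqrt{5}$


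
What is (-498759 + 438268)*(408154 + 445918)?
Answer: -51663669352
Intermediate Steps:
(-498759 + 438268)*(408154 + 445918) = -60491*854072 = -51663669352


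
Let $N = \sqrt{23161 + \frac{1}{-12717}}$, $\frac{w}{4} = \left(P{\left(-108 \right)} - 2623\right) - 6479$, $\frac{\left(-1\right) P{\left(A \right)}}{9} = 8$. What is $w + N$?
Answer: $-36696 + \frac{2 \sqrt{11560633613}}{1413} \approx -36544.0$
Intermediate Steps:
$P{\left(A \right)} = -72$ ($P{\left(A \right)} = \left(-9\right) 8 = -72$)
$w = -36696$ ($w = 4 \left(\left(-72 - 2623\right) - 6479\right) = 4 \left(-2695 - 6479\right) = 4 \left(-9174\right) = -36696$)
$N = \frac{2 \sqrt{11560633613}}{1413}$ ($N = \sqrt{23161 - \frac{1}{12717}} = \sqrt{\frac{294538436}{12717}} = \frac{2 \sqrt{11560633613}}{1413} \approx 152.19$)
$w + N = -36696 + \frac{2 \sqrt{11560633613}}{1413}$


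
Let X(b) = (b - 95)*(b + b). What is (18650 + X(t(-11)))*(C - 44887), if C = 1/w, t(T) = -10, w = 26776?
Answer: -12469653476625/13388 ≈ -9.3140e+8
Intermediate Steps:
X(b) = 2*b*(-95 + b) (X(b) = (-95 + b)*(2*b) = 2*b*(-95 + b))
C = 1/26776 ≈ 3.7347e-5
(18650 + X(t(-11)))*(C - 44887) = (18650 + 2*(-10)*(-95 - 10))*(1/26776 - 44887) = (18650 + 2*(-10)*(-105))*(-1201894311/26776) = (18650 + 2100)*(-1201894311/26776) = 20750*(-1201894311/26776) = -12469653476625/13388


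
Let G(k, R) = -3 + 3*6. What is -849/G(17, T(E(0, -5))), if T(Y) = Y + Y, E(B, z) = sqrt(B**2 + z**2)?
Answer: -283/5 ≈ -56.600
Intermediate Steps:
T(Y) = 2*Y
G(k, R) = 15 (G(k, R) = -3 + 18 = 15)
-849/G(17, T(E(0, -5))) = -849/15 = -849*1/15 = -283/5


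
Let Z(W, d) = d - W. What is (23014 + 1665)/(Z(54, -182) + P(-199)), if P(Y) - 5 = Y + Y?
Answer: -667/17 ≈ -39.235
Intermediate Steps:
P(Y) = 5 + 2*Y (P(Y) = 5 + (Y + Y) = 5 + 2*Y)
(23014 + 1665)/(Z(54, -182) + P(-199)) = (23014 + 1665)/((-182 - 1*54) + (5 + 2*(-199))) = 24679/((-182 - 54) + (5 - 398)) = 24679/(-236 - 393) = 24679/(-629) = 24679*(-1/629) = -667/17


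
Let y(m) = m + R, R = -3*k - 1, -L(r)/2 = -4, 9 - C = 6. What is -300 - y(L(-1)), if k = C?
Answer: -298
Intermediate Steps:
C = 3 (C = 9 - 1*6 = 9 - 6 = 3)
k = 3
L(r) = 8 (L(r) = -2*(-4) = 8)
R = -10 (R = -3*3 - 1 = -9 - 1 = -10)
y(m) = -10 + m (y(m) = m - 10 = -10 + m)
-300 - y(L(-1)) = -300 - (-10 + 8) = -300 - 1*(-2) = -300 + 2 = -298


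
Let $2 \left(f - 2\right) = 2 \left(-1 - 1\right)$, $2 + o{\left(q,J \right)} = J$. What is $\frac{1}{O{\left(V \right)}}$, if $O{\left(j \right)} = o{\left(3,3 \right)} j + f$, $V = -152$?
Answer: $- \frac{1}{152} \approx -0.0065789$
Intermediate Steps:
$o{\left(q,J \right)} = -2 + J$
$f = 0$ ($f = 2 + \frac{2 \left(-1 - 1\right)}{2} = 2 + \frac{2 \left(-2\right)}{2} = 2 + \frac{1}{2} \left(-4\right) = 2 - 2 = 0$)
$O{\left(j \right)} = j$ ($O{\left(j \right)} = \left(-2 + 3\right) j + 0 = 1 j + 0 = j + 0 = j$)
$\frac{1}{O{\left(V \right)}} = \frac{1}{-152} = - \frac{1}{152}$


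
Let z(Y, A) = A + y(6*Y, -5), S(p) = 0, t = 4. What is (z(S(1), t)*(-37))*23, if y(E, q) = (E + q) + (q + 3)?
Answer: 2553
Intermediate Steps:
y(E, q) = 3 + E + 2*q (y(E, q) = (E + q) + (3 + q) = 3 + E + 2*q)
z(Y, A) = -7 + A + 6*Y (z(Y, A) = A + (3 + 6*Y + 2*(-5)) = A + (3 + 6*Y - 10) = A + (-7 + 6*Y) = -7 + A + 6*Y)
(z(S(1), t)*(-37))*23 = ((-7 + 4 + 6*0)*(-37))*23 = ((-7 + 4 + 0)*(-37))*23 = -3*(-37)*23 = 111*23 = 2553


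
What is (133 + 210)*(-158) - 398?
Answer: -54592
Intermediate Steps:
(133 + 210)*(-158) - 398 = 343*(-158) - 398 = -54194 - 398 = -54592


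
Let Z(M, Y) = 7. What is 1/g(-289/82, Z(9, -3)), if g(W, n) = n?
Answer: ⅐ ≈ 0.14286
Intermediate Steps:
1/g(-289/82, Z(9, -3)) = 1/7 = ⅐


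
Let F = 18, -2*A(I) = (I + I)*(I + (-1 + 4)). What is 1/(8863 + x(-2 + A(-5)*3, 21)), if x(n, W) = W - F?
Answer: 1/8866 ≈ 0.00011279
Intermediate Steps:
A(I) = -I*(3 + I) (A(I) = -(I + I)*(I + (-1 + 4))/2 = -2*I*(I + 3)/2 = -2*I*(3 + I)/2 = -I*(3 + I))
x(n, W) = -18 + W (x(n, W) = W - 1*18 = W - 18 = -18 + W)
1/(8863 + x(-2 + A(-5)*3, 21)) = 1/(8863 + (-18 + 21)) = 1/(8863 + 3) = 1/8866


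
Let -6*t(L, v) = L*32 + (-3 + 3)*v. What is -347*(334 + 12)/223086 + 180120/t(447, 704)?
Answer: -2529279883/33239814 ≈ -76.092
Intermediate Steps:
t(L, v) = -16*L/3 (t(L, v) = -(L*32 + (-3 + 3)*v)/6 = -(32*L + 0*v)/6 = -(32*L + 0)/6 = -16*L/3)
-347*(334 + 12)/223086 + 180120/t(447, 704) = -347*(334 + 12)/223086 + 180120/((-16/3*447)) = -347*346*(1/223086) + 180120/(-2384) = -120062*1/223086 + 180120*(-1/2384) = -60031/111543 - 22515/298 = -2529279883/33239814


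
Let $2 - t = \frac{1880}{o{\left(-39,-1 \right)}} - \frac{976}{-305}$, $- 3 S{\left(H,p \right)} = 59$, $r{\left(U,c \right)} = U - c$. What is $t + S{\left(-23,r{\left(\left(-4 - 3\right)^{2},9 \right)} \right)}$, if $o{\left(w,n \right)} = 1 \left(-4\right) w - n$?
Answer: $- \frac{77341}{2355} \approx -32.841$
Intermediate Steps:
$o{\left(w,n \right)} = - n - 4 w$ ($o{\left(w,n \right)} = - 4 w - n = - n - 4 w$)
$S{\left(H,p \right)} = - \frac{59}{3}$ ($S{\left(H,p \right)} = \left(- \frac{1}{3}\right) 59 = - \frac{59}{3}$)
$t = - \frac{10342}{785}$ ($t = 2 - \left(\frac{1880}{\left(-1\right) \left(-1\right) - -156} - \frac{976}{-305}\right) = 2 - \left(\frac{1880}{1 + 156} - - \frac{16}{5}\right) = 2 - \left(\frac{1880}{157} + \frac{16}{5}\right) = 2 - \frac{11912}{785} = - \frac{10342}{785} \approx -13.175$)
$t + S{\left(-23,r{\left(\left(-4 - 3\right)^{2},9 \right)} \right)} = - \frac{10342}{785} - \frac{59}{3} = - \frac{77341}{2355}$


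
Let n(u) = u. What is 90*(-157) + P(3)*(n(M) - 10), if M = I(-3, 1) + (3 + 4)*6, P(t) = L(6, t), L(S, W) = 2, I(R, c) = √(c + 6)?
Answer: -14066 + 2*√7 ≈ -14061.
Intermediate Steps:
I(R, c) = √(6 + c)
P(t) = 2
M = 42 + √7 (M = √(6 + 1) + (3 + 4)*6 = √7 + 7*6 = √7 + 42 = 42 + √7 ≈ 44.646)
90*(-157) + P(3)*(n(M) - 10) = 90*(-157) + 2*((42 + √7) - 10) = -14130 + 2*(32 + √7) = -14130 + (64 + 2*√7) = -14066 + 2*√7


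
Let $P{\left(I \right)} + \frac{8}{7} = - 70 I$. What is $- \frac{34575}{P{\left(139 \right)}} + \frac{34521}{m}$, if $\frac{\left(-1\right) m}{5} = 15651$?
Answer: $\frac{49814309}{16007730} \approx 3.1119$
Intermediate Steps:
$P{\left(I \right)} = - \frac{8}{7} - 70 I$
$m = -78255$ ($m = \left(-5\right) 15651 = -78255$)
$- \frac{34575}{P{\left(139 \right)}} + \frac{34521}{m} = - \frac{34575}{- \frac{8}{7} - 9730} + \frac{34521}{-78255} = - \frac{34575}{- \frac{8}{7} - 9730} + 34521 \left(- \frac{1}{78255}\right) = - \frac{34575}{- \frac{68118}{7}} - \frac{311}{705} = \left(-34575\right) \left(- \frac{7}{68118}\right) - \frac{311}{705} = \frac{80675}{22706} - \frac{311}{705} = \frac{49814309}{16007730}$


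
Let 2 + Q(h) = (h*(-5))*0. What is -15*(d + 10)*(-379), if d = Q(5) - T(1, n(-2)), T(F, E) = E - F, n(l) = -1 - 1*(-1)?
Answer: 51165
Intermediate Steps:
n(l) = 0 (n(l) = -1 + 1 = 0)
Q(h) = -2 (Q(h) = -2 + (h*(-5))*0 = -2 - 5*h*0 = -2 + 0 = -2)
d = -1 (d = -2 - (0 - 1*1) = -2 - (0 - 1) = -2 - 1*(-1) = -2 + 1 = -1)
-15*(d + 10)*(-379) = -15*(-1 + 10)*(-379) = -15*9*(-379) = -135*(-379) = 51165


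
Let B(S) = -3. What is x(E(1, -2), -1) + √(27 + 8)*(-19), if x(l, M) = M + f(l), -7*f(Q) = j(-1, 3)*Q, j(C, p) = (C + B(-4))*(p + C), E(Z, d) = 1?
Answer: ⅐ - 19*√35 ≈ -112.26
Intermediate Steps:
j(C, p) = (-3 + C)*(C + p) (j(C, p) = (C - 3)*(p + C) = (-3 + C)*(C + p))
f(Q) = 8*Q/7 (f(Q) = -((-1)² - 3*(-1) - 3*3 - 1*3)*Q/7 = -(1 + 3 - 9 - 3)*Q/7 = -(-8)*Q/7 = 8*Q/7)
x(l, M) = M + 8*l/7
x(E(1, -2), -1) + √(27 + 8)*(-19) = (-1 + (8/7)*1) + √(27 + 8)*(-19) = (-1 + 8/7) + √35*(-19) = ⅐ - 19*√35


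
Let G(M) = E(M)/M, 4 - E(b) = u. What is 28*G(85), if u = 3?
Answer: 28/85 ≈ 0.32941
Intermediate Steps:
E(b) = 1 (E(b) = 4 - 1*3 = 4 - 3 = 1)
G(M) = 1/M
28*G(85) = 28/85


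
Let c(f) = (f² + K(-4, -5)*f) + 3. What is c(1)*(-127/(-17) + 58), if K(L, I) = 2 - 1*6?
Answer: 0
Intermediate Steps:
K(L, I) = -4 (K(L, I) = 2 - 6 = -4)
c(f) = 3 + f² - 4*f (c(f) = (f² - 4*f) + 3 = 3 + f² - 4*f)
c(1)*(-127/(-17) + 58) = (3 + 1² - 4*1)*(-127/(-17) + 58) = (3 + 1 - 4)*(-127*(-1/17) + 58) = 0*(127/17 + 58) = 0*(1113/17) = 0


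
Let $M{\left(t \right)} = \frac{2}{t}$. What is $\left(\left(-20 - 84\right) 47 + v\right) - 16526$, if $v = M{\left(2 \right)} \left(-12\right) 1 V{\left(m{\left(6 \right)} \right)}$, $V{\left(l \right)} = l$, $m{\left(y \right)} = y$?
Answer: $-21486$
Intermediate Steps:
$v = -72$ ($v = \frac{2}{2} \left(-12\right) 1 \cdot 6 = 2 \cdot \frac{1}{2} \left(-12\right) 6 = 1 \left(-12\right) 6 = \left(-12\right) 6 = -72$)
$\left(\left(-20 - 84\right) 47 + v\right) - 16526 = \left(\left(-20 - 84\right) 47 - 72\right) - 16526 = \left(\left(-104\right) 47 - 72\right) - 16526 = \left(-4888 - 72\right) - 16526 = -4960 - 16526 = -21486$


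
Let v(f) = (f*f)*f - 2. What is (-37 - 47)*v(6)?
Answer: -17976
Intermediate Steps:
v(f) = -2 + f³ (v(f) = f²*f - 2 = f³ - 2 = -2 + f³)
(-37 - 47)*v(6) = (-37 - 47)*(-2 + 6³) = -84*(-2 + 216) = -84*214 = -17976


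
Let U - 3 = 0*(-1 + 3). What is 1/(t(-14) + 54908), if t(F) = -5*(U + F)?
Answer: 1/54963 ≈ 1.8194e-5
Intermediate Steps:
U = 3 (U = 3 + 0*(-1 + 3) = 3 + 0*2 = 3 + 0 = 3)
t(F) = -15 - 5*F (t(F) = -5*(3 + F) = -15 - 5*F)
1/(t(-14) + 54908) = 1/((-15 - 5*(-14)) + 54908) = 1/((-15 + 70) + 54908) = 1/(55 + 54908) = 1/54963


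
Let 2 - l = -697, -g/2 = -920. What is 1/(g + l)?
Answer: 1/2539 ≈ 0.00039386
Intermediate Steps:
g = 1840 (g = -2*(-920) = 1840)
l = 699 (l = 2 - 1*(-697) = 2 + 697 = 699)
1/(g + l) = 1/(1840 + 699) = 1/2539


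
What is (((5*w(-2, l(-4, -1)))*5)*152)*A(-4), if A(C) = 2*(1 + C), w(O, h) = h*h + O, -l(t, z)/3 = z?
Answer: -159600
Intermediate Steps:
l(t, z) = -3*z
w(O, h) = O + h**2 (w(O, h) = h**2 + O = O + h**2)
A(C) = 2 + 2*C
(((5*w(-2, l(-4, -1)))*5)*152)*A(-4) = (((5*(-2 + (-3*(-1))**2))*5)*152)*(2 + 2*(-4)) = (((5*(-2 + 3**2))*5)*152)*(2 - 8) = (((5*(-2 + 9))*5)*152)*(-6) = (((5*7)*5)*152)*(-6) = ((35*5)*152)*(-6) = (175*152)*(-6) = 26600*(-6) = -159600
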